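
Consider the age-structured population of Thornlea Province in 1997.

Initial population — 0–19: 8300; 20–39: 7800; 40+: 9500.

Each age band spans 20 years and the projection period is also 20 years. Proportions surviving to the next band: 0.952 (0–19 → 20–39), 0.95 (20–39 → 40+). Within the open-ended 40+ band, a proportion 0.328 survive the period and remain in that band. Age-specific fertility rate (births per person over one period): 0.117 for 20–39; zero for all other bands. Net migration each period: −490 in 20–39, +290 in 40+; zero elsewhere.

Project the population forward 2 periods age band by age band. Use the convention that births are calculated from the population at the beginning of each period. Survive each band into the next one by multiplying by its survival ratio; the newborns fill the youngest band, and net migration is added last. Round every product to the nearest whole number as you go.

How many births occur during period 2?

867

Period 1:
Births: 7800 × 0.117 = 913
20–39: 8300 × 0.952 = 7902
40+: 7800 × 0.95 + 9500 × 0.328 = 7410 + 3116 = 10526
Net migration: 20–39 − 490 → 7412; 40+ + 290 → 10816
→ [913, 7412, 10816]
Period 2:
Births: 7412 × 0.117 = 867
20–39: 913 × 0.952 = 869
40+: 7412 × 0.95 + 10816 × 0.328 = 7041 + 3548 = 10589
Net migration: 20–39 − 490 → 379; 40+ + 290 → 10879
→ [867, 379, 10879]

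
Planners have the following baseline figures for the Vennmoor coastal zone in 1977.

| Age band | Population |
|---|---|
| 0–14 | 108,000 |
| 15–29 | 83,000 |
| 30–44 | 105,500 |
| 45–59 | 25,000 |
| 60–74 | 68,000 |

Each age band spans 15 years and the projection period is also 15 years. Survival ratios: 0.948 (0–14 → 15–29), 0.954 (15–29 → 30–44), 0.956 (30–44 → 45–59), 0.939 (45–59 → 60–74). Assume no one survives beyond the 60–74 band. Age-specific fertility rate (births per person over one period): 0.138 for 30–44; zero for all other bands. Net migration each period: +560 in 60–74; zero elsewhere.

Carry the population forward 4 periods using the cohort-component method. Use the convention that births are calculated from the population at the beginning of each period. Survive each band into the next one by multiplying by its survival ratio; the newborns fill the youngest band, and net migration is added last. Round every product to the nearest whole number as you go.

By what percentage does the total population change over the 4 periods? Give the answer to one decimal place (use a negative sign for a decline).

-67.8

Numbering the groups 1..5 from youngest to oldest:
[period 1]
Births: 105500 × 0.138 = 14559
Group 2: 108000 × 0.948 = 102384
Group 3: 83000 × 0.954 = 79182
Group 4: 105500 × 0.956 = 100858
Group 5: 25000 × 0.939 = 23475
Net migration: Group 5 + 560 → 24035
→ [14559, 102384, 79182, 100858, 24035]
[period 2]
Births: 79182 × 0.138 = 10927
Group 2: 14559 × 0.948 = 13802
Group 3: 102384 × 0.954 = 97674
Group 4: 79182 × 0.956 = 75698
Group 5: 100858 × 0.939 = 94706
Net migration: Group 5 + 560 → 95266
→ [10927, 13802, 97674, 75698, 95266]
[period 3]
Births: 97674 × 0.138 = 13479
Group 2: 10927 × 0.948 = 10359
Group 3: 13802 × 0.954 = 13167
Group 4: 97674 × 0.956 = 93376
Group 5: 75698 × 0.939 = 71080
Net migration: Group 5 + 560 → 71640
→ [13479, 10359, 13167, 93376, 71640]
[period 4]
Births: 13167 × 0.138 = 1817
Group 2: 13479 × 0.948 = 12778
Group 3: 10359 × 0.954 = 9882
Group 4: 13167 × 0.956 = 12588
Group 5: 93376 × 0.939 = 87680
Net migration: Group 5 + 560 → 88240
→ [1817, 12778, 9882, 12588, 88240]
Total: 389500 → 125305; change = -264195; percentage change = -67.8%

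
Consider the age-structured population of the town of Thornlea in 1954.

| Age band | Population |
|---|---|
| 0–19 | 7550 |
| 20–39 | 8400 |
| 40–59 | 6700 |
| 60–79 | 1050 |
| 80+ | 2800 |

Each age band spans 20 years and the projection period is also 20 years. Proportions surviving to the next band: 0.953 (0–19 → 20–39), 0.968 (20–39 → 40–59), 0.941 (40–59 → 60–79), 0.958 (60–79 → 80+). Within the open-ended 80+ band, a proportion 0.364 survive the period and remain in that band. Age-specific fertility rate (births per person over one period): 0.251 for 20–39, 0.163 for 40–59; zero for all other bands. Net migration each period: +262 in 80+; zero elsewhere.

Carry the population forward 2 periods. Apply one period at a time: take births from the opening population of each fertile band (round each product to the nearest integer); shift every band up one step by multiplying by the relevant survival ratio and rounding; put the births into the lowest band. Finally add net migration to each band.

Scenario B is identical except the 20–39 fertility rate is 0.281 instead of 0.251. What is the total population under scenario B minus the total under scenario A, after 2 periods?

456

After projecting period 1:
Births: 8400 × 0.251 = 2108 ; 6700 × 0.163 = 1092 — total 3200
20–39: 7550 × 0.953 = 7195
40–59: 8400 × 0.968 = 8131
60–79: 6700 × 0.941 = 6305
80+: 1050 × 0.958 + 2800 × 0.364 = 1006 + 1019 = 2025
Net migration: 80+ + 262 → 2287
→ [3200, 7195, 8131, 6305, 2287]
After projecting period 2:
Births: 7195 × 0.251 = 1806 ; 8131 × 0.163 = 1325 — total 3131
20–39: 3200 × 0.953 = 3050
40–59: 7195 × 0.968 = 6965
60–79: 8131 × 0.941 = 7651
80+: 6305 × 0.958 + 2287 × 0.364 = 6040 + 832 = 6872
Net migration: 80+ + 262 → 7134
→ [3131, 3050, 6965, 7651, 7134]
Scenario A total after 2 periods: 27931
Scenario B projection —
After projecting period 1:
Births: 8400 × 0.281 = 2360 ; 6700 × 0.163 = 1092 — total 3452
20–39: 7550 × 0.953 = 7195
40–59: 8400 × 0.968 = 8131
60–79: 6700 × 0.941 = 6305
80+: 1050 × 0.958 + 2800 × 0.364 = 1006 + 1019 = 2025
Net migration: 80+ + 262 → 2287
→ [3452, 7195, 8131, 6305, 2287]
After projecting period 2:
Births: 7195 × 0.281 = 2022 ; 8131 × 0.163 = 1325 — total 3347
20–39: 3452 × 0.953 = 3290
40–59: 7195 × 0.968 = 6965
60–79: 8131 × 0.941 = 7651
80+: 6305 × 0.958 + 2287 × 0.364 = 6040 + 832 = 6872
Net migration: 80+ + 262 → 7134
→ [3347, 3290, 6965, 7651, 7134]
Scenario B total after 2 periods: 28387
Difference B − A = 28387 − 27931 = 456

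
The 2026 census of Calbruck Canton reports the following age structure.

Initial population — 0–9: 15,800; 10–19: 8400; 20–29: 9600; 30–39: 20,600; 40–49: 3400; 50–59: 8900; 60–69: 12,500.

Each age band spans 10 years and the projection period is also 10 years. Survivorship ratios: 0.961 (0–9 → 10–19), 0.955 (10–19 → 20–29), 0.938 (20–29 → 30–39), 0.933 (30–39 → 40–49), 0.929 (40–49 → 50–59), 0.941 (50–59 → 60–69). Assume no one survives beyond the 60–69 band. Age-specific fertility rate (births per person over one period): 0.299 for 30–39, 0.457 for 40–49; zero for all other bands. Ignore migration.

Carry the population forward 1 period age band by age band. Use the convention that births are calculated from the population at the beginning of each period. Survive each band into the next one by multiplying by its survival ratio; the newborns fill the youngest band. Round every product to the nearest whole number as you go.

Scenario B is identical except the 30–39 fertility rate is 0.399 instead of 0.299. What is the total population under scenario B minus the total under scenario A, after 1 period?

— Period 1 —
Births: 20600 × 0.299 = 6159  |  3400 × 0.457 = 1554 ⇒ total 7713
10–19: 15800 × 0.961 = 15184
20–29: 8400 × 0.955 = 8022
30–39: 9600 × 0.938 = 9005
40–49: 20600 × 0.933 = 19220
50–59: 3400 × 0.929 = 3159
60–69: 8900 × 0.941 = 8375
Population now: 0–9=7713, 10–19=15184, 20–29=8022, 30–39=9005, 40–49=19220, 50–59=3159, 60–69=8375
Scenario A total after 1 period: 70678
Scenario B projection —
— Period 1 —
Births: 20600 × 0.399 = 8219  |  3400 × 0.457 = 1554 ⇒ total 9773
10–19: 15800 × 0.961 = 15184
20–29: 8400 × 0.955 = 8022
30–39: 9600 × 0.938 = 9005
40–49: 20600 × 0.933 = 19220
50–59: 3400 × 0.929 = 3159
60–69: 8900 × 0.941 = 8375
Population now: 0–9=9773, 10–19=15184, 20–29=8022, 30–39=9005, 40–49=19220, 50–59=3159, 60–69=8375
Scenario B total after 1 period: 72738
Difference B − A = 72738 − 70678 = 2060

2060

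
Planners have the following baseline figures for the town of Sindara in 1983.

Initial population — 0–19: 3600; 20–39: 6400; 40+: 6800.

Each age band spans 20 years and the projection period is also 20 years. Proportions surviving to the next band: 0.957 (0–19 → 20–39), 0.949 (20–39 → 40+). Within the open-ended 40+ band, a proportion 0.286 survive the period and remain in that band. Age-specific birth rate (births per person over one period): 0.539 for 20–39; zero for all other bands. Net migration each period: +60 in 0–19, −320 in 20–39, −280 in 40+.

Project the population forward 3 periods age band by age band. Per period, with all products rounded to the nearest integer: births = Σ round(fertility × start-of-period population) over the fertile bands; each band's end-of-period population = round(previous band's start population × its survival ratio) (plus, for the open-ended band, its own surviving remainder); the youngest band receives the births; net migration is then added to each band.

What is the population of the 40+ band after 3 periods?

[period 1]
Births: 6400 × 0.539 = 3450
20–39: 3600 × 0.957 = 3445
40+: 6400 × 0.949 + 6800 × 0.286 = 6074 + 1945 = 8019
Net migration: 0–19 + 60 → 3510; 20–39 − 320 → 3125; 40+ − 280 → 7739
Population now: 0–19=3510, 20–39=3125, 40+=7739
[period 2]
Births: 3125 × 0.539 = 1684
20–39: 3510 × 0.957 = 3359
40+: 3125 × 0.949 + 7739 × 0.286 = 2966 + 2213 = 5179
Net migration: 0–19 + 60 → 1744; 20–39 − 320 → 3039; 40+ − 280 → 4899
Population now: 0–19=1744, 20–39=3039, 40+=4899
[period 3]
Births: 3039 × 0.539 = 1638
20–39: 1744 × 0.957 = 1669
40+: 3039 × 0.949 + 4899 × 0.286 = 2884 + 1401 = 4285
Net migration: 0–19 + 60 → 1698; 20–39 − 320 → 1349; 40+ − 280 → 4005
Population now: 0–19=1698, 20–39=1349, 40+=4005

4005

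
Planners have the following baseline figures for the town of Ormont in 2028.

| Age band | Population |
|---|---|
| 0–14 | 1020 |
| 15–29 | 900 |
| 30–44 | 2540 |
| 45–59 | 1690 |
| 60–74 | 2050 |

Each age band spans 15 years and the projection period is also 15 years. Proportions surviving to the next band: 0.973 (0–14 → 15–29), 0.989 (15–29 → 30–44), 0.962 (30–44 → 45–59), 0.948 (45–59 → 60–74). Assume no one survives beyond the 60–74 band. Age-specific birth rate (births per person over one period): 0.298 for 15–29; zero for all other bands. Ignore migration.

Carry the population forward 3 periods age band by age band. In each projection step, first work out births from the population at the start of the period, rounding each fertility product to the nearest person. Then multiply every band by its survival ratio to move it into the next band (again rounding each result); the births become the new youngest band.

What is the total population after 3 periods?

Call the bands 1 to 5, youngest first.
After projecting period 1:
Births: 900 × 0.298 = 268
Band 2: 1020 × 0.973 = 992
Band 3: 900 × 0.989 = 890
Band 4: 2540 × 0.962 = 2443
Band 5: 1690 × 0.948 = 1602
→ [268, 992, 890, 2443, 1602]
After projecting period 2:
Births: 992 × 0.298 = 296
Band 2: 268 × 0.973 = 261
Band 3: 992 × 0.989 = 981
Band 4: 890 × 0.962 = 856
Band 5: 2443 × 0.948 = 2316
→ [296, 261, 981, 856, 2316]
After projecting period 3:
Births: 261 × 0.298 = 78
Band 2: 296 × 0.973 = 288
Band 3: 261 × 0.989 = 258
Band 4: 981 × 0.962 = 944
Band 5: 856 × 0.948 = 811
→ [78, 288, 258, 944, 811]
Total after period 3: 78 + 288 + 258 + 944 + 811 = 2379

2379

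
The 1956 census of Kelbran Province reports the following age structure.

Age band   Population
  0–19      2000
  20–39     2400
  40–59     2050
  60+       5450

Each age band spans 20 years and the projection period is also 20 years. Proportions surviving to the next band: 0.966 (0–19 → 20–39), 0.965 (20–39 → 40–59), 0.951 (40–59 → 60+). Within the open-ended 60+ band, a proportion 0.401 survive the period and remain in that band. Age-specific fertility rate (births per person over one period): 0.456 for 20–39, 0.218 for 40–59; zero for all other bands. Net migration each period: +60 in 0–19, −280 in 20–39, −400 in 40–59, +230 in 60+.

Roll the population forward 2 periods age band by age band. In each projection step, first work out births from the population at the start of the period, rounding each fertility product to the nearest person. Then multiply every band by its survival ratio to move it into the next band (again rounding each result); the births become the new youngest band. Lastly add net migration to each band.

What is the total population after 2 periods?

7494

(Bands numbered youngest = 1 to oldest = 4.)
Period 1.
Births: 2400 * 0.456 = 1094 ; 2050 * 0.218 = 447 → total 1541
Band 2: 2000 * 0.966 = 1932
Band 3: 2400 * 0.965 = 2316
Band 4: 2050 * 0.951 + 5450 * 0.401 = 1950 + 2185 = 4135
Net migration: Band 1 + 60 → 1601; Band 2 − 280 → 1652; Band 3 − 400 → 1916; Band 4 + 230 → 4365
Population now: 0–19=1601, 20–39=1652, 40–59=1916, 60+=4365
Period 2.
Births: 1652 * 0.456 = 753 ; 1916 * 0.218 = 418 → total 1171
Band 2: 1601 * 0.966 = 1547
Band 3: 1652 * 0.965 = 1594
Band 4: 1916 * 0.951 + 4365 * 0.401 = 1822 + 1750 = 3572
Net migration: Band 1 + 60 → 1231; Band 2 − 280 → 1267; Band 3 − 400 → 1194; Band 4 + 230 → 3802
Population now: 0–19=1231, 20–39=1267, 40–59=1194, 60+=3802
Total after period 2: 1231 + 1267 + 1194 + 3802 = 7494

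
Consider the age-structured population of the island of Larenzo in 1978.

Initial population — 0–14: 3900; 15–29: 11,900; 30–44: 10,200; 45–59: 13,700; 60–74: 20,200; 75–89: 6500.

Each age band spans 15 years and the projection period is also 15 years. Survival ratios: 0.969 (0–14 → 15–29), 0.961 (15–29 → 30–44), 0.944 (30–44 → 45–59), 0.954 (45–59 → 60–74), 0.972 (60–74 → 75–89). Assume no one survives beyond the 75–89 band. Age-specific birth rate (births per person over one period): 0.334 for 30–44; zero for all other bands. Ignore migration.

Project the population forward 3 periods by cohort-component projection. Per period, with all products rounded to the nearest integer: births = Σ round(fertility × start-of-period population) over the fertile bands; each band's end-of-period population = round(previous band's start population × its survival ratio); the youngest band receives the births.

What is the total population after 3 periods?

30744

Numbering the bands 1..6 from youngest to oldest:
— Period 1 —
Births: 10200 × 0.334 = 3407
Band 2: 3900 × 0.969 = 3779
Band 3: 11900 × 0.961 = 11436
Band 4: 10200 × 0.944 = 9629
Band 5: 13700 × 0.954 = 13070
Band 6: 20200 × 0.972 = 19634
Population now: 0–14=3407, 15–29=3779, 30–44=11436, 45–59=9629, 60–74=13070, 75–89=19634
— Period 2 —
Births: 11436 × 0.334 = 3820
Band 2: 3407 × 0.969 = 3301
Band 3: 3779 × 0.961 = 3632
Band 4: 11436 × 0.944 = 10796
Band 5: 9629 × 0.954 = 9186
Band 6: 13070 × 0.972 = 12704
Population now: 0–14=3820, 15–29=3301, 30–44=3632, 45–59=10796, 60–74=9186, 75–89=12704
— Period 3 —
Births: 3632 × 0.334 = 1213
Band 2: 3820 × 0.969 = 3702
Band 3: 3301 × 0.961 = 3172
Band 4: 3632 × 0.944 = 3429
Band 5: 10796 × 0.954 = 10299
Band 6: 9186 × 0.972 = 8929
Population now: 0–14=1213, 15–29=3702, 30–44=3172, 45–59=3429, 60–74=10299, 75–89=8929
Total after period 3: 1213 + 3702 + 3172 + 3429 + 10299 + 8929 = 30744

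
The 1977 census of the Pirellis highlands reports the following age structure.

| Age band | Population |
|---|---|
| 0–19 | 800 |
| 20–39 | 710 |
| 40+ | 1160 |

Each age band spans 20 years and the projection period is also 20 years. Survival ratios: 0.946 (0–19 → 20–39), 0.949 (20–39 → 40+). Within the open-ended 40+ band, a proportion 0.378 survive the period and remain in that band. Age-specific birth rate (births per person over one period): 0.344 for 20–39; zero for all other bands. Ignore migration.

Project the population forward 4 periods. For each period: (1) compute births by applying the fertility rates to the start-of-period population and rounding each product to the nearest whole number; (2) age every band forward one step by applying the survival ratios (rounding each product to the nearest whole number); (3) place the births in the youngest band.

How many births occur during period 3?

79

After projecting period 1:
Births: 710 * 0.344 = 244
20–39: 800 * 0.946 = 757
40+: 710 * 0.949 + 1160 * 0.378 = 674 + 438 = 1112
End of period: [244, 757, 1112]
After projecting period 2:
Births: 757 * 0.344 = 260
20–39: 244 * 0.946 = 231
40+: 757 * 0.949 + 1112 * 0.378 = 718 + 420 = 1138
End of period: [260, 231, 1138]
After projecting period 3:
Births: 231 * 0.344 = 79
20–39: 260 * 0.946 = 246
40+: 231 * 0.949 + 1138 * 0.378 = 219 + 430 = 649
End of period: [79, 246, 649]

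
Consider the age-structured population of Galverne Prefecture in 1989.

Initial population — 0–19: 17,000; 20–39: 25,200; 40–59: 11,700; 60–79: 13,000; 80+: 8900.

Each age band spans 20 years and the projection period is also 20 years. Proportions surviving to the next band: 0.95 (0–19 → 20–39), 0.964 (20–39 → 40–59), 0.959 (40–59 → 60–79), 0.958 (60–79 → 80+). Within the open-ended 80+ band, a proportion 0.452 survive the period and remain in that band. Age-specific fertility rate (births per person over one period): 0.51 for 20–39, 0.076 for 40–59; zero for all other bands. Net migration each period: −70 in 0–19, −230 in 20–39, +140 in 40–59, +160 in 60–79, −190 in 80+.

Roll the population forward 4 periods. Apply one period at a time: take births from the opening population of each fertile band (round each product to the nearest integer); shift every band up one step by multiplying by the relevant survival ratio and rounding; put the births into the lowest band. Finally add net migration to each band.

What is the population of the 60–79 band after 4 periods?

12088

Let band 1 be 0–19 through band 5 = 80+.
[period 1]
Births: 25200 * 0.51 = 12852, 11700 * 0.076 = 889 → total 13741
Band 2: 17000 * 0.95 = 16150
Band 3: 25200 * 0.964 = 24293
Band 4: 11700 * 0.959 = 11220
Band 5: 13000 * 0.958 + 8900 * 0.452 = 12454 + 4023 = 16477
Net migration: Band 1 − 70 → 13671; Band 2 − 230 → 15920; Band 3 + 140 → 24433; Band 4 + 160 → 11380; Band 5 − 190 → 16287
Giving 13671 / 15920 / 24433 / 11380 / 16287.
[period 2]
Births: 15920 * 0.51 = 8119, 24433 * 0.076 = 1857 → total 9976
Band 2: 13671 * 0.95 = 12987
Band 3: 15920 * 0.964 = 15347
Band 4: 24433 * 0.959 = 23431
Band 5: 11380 * 0.958 + 16287 * 0.452 = 10902 + 7362 = 18264
Net migration: Band 1 − 70 → 9906; Band 2 − 230 → 12757; Band 3 + 140 → 15487; Band 4 + 160 → 23591; Band 5 − 190 → 18074
Giving 9906 / 12757 / 15487 / 23591 / 18074.
[period 3]
Births: 12757 * 0.51 = 6506, 15487 * 0.076 = 1177 → total 7683
Band 2: 9906 * 0.95 = 9411
Band 3: 12757 * 0.964 = 12298
Band 4: 15487 * 0.959 = 14852
Band 5: 23591 * 0.958 + 18074 * 0.452 = 22600 + 8169 = 30769
Net migration: Band 1 − 70 → 7613; Band 2 − 230 → 9181; Band 3 + 140 → 12438; Band 4 + 160 → 15012; Band 5 − 190 → 30579
Giving 7613 / 9181 / 12438 / 15012 / 30579.
[period 4]
Births: 9181 * 0.51 = 4682, 12438 * 0.076 = 945 → total 5627
Band 2: 7613 * 0.95 = 7232
Band 3: 9181 * 0.964 = 8850
Band 4: 12438 * 0.959 = 11928
Band 5: 15012 * 0.958 + 30579 * 0.452 = 14381 + 13822 = 28203
Net migration: Band 1 − 70 → 5557; Band 2 − 230 → 7002; Band 3 + 140 → 8990; Band 4 + 160 → 12088; Band 5 − 190 → 28013
Giving 5557 / 7002 / 8990 / 12088 / 28013.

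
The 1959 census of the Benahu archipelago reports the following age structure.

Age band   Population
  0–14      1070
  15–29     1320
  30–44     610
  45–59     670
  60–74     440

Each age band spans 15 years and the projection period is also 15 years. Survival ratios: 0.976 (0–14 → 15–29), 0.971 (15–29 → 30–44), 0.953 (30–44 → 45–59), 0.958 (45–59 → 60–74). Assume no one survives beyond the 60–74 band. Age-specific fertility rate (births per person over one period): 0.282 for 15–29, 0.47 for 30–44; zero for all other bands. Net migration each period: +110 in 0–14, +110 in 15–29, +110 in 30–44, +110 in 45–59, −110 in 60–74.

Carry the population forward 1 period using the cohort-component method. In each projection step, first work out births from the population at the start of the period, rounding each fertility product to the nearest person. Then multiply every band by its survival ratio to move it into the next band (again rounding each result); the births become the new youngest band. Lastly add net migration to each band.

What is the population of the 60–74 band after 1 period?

Numbering the groups 1..5 from youngest to oldest:
— Period 1 —
Births: 1320 × 0.282 = 372 ; 610 × 0.47 = 287 ⇒ total 659
Group 2: 1070 × 0.976 = 1044
Group 3: 1320 × 0.971 = 1282
Group 4: 610 × 0.953 = 581
Group 5: 670 × 0.958 = 642
Net migration: Group 1 + 110 → 769; Group 2 + 110 → 1154; Group 3 + 110 → 1392; Group 4 + 110 → 691; Group 5 − 110 → 532
→ [769, 1154, 1392, 691, 532]

532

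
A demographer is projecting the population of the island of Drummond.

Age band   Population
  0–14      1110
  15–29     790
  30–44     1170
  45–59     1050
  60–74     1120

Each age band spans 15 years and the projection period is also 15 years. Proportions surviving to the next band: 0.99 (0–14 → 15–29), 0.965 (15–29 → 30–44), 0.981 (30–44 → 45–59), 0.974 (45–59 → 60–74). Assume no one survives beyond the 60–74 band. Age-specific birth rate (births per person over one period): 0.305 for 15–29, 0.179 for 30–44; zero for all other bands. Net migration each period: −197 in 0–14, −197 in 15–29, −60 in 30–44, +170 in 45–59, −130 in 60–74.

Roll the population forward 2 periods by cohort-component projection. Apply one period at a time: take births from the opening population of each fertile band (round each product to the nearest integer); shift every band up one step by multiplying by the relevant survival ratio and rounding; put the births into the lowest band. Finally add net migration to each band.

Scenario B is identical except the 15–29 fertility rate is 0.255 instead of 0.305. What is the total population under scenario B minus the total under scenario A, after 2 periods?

-84

Period 1.
Births: 790 × 0.305 = 241 ; 1170 × 0.179 = 209 → total 450
15–29: 1110 × 0.99 = 1099
30–44: 790 × 0.965 = 762
45–59: 1170 × 0.981 = 1148
60–74: 1050 × 0.974 = 1023
Net migration: 0–14 − 197 → 253; 15–29 − 197 → 902; 30–44 − 60 → 702; 45–59 + 170 → 1318; 60–74 − 130 → 893
Population now: 0–14=253, 15–29=902, 30–44=702, 45–59=1318, 60–74=893
Period 2.
Births: 902 × 0.305 = 275 ; 702 × 0.179 = 126 → total 401
15–29: 253 × 0.99 = 250
30–44: 902 × 0.965 = 870
45–59: 702 × 0.981 = 689
60–74: 1318 × 0.974 = 1284
Net migration: 0–14 − 197 → 204; 15–29 − 197 → 53; 30–44 − 60 → 810; 45–59 + 170 → 859; 60–74 − 130 → 1154
Population now: 0–14=204, 15–29=53, 30–44=810, 45–59=859, 60–74=1154
Scenario A total after 2 periods: 3080
Scenario B projection —
Period 1.
Births: 790 × 0.255 = 201 ; 1170 × 0.179 = 209 → total 410
15–29: 1110 × 0.99 = 1099
30–44: 790 × 0.965 = 762
45–59: 1170 × 0.981 = 1148
60–74: 1050 × 0.974 = 1023
Net migration: 0–14 − 197 → 213; 15–29 − 197 → 902; 30–44 − 60 → 702; 45–59 + 170 → 1318; 60–74 − 130 → 893
Population now: 0–14=213, 15–29=902, 30–44=702, 45–59=1318, 60–74=893
Period 2.
Births: 902 × 0.255 = 230 ; 702 × 0.179 = 126 → total 356
15–29: 213 × 0.99 = 211
30–44: 902 × 0.965 = 870
45–59: 702 × 0.981 = 689
60–74: 1318 × 0.974 = 1284
Net migration: 0–14 − 197 → 159; 15–29 − 197 → 14; 30–44 − 60 → 810; 45–59 + 170 → 859; 60–74 − 130 → 1154
Population now: 0–14=159, 15–29=14, 30–44=810, 45–59=859, 60–74=1154
Scenario B total after 2 periods: 2996
Difference B − A = 2996 − 3080 = -84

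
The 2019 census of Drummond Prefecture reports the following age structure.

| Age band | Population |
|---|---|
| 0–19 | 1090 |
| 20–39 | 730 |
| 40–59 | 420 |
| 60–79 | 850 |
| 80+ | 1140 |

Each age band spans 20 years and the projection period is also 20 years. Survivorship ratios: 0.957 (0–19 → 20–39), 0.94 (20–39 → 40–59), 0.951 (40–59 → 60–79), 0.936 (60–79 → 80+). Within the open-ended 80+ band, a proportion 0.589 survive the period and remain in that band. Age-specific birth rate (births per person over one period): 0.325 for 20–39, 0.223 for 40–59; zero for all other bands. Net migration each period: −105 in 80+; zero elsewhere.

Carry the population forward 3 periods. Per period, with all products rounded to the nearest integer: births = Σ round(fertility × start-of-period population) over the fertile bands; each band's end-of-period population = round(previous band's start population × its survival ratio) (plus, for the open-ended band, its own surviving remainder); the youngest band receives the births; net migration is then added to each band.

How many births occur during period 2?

492

Let group 1 be 0–19 through group 5 = 80+.
Period 1:
Births: 730 * 0.325 = 237  |  420 * 0.223 = 94 — total 331
Group 2: 1090 * 0.957 = 1043
Group 3: 730 * 0.94 = 686
Group 4: 420 * 0.951 = 399
Group 5: 850 * 0.936 + 1140 * 0.589 = 796 + 671 = 1467
Net migration: Group 5 − 105 → 1362
Giving 331 / 1043 / 686 / 399 / 1362.
Period 2:
Births: 1043 * 0.325 = 339  |  686 * 0.223 = 153 — total 492
Group 2: 331 * 0.957 = 317
Group 3: 1043 * 0.94 = 980
Group 4: 686 * 0.951 = 652
Group 5: 399 * 0.936 + 1362 * 0.589 = 373 + 802 = 1175
Net migration: Group 5 − 105 → 1070
Giving 492 / 317 / 980 / 652 / 1070.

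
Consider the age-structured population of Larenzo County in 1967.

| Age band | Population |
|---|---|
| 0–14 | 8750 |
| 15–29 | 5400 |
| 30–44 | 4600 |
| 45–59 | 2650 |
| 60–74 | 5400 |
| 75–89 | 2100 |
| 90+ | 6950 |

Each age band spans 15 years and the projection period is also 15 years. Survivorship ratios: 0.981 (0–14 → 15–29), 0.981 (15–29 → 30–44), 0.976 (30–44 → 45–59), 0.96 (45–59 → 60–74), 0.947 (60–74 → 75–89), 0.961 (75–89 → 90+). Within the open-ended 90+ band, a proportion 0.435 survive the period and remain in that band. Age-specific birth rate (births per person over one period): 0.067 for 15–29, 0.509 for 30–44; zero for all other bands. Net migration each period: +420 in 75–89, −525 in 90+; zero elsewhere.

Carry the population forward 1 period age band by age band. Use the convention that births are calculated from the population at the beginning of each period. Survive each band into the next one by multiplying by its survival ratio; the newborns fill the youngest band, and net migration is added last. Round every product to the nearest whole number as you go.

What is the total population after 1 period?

Period 1.
Births: 5400 × 0.067 = 362  |  4600 × 0.509 = 2341 → total 2703
15–29: 8750 × 0.981 = 8584
30–44: 5400 × 0.981 = 5297
45–59: 4600 × 0.976 = 4490
60–74: 2650 × 0.96 = 2544
75–89: 5400 × 0.947 = 5114
90+: 2100 × 0.961 + 6950 × 0.435 = 2018 + 3023 = 5041
Net migration: 75–89 + 420 → 5534; 90+ − 525 → 4516
Giving 2703 / 8584 / 5297 / 4490 / 2544 / 5534 / 4516.
Total after period 1: 2703 + 8584 + 5297 + 4490 + 2544 + 5534 + 4516 = 33668

33668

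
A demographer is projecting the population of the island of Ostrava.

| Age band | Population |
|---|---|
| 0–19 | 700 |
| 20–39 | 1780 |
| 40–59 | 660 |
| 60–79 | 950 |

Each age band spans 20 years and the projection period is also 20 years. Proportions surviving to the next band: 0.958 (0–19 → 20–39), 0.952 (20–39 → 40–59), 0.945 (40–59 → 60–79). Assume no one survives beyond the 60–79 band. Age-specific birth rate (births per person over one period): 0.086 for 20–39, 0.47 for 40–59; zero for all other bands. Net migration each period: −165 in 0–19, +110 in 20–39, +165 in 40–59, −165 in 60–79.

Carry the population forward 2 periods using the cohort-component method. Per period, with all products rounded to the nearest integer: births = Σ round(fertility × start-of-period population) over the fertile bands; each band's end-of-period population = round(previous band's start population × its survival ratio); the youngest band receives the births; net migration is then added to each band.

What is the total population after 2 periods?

3673

— Period 1 —
Births: 1780 * 0.086 = 153  |  660 * 0.47 = 310 → total 463
20–39: 700 * 0.958 = 671
40–59: 1780 * 0.952 = 1695
60–79: 660 * 0.945 = 624
Net migration: 0–19 − 165 → 298; 20–39 + 110 → 781; 40–59 + 165 → 1860; 60–79 − 165 → 459
Giving 298 / 781 / 1860 / 459.
— Period 2 —
Births: 781 * 0.086 = 67  |  1860 * 0.47 = 874 → total 941
20–39: 298 * 0.958 = 285
40–59: 781 * 0.952 = 744
60–79: 1860 * 0.945 = 1758
Net migration: 0–19 − 165 → 776; 20–39 + 110 → 395; 40–59 + 165 → 909; 60–79 − 165 → 1593
Giving 776 / 395 / 909 / 1593.
Total after period 2: 776 + 395 + 909 + 1593 = 3673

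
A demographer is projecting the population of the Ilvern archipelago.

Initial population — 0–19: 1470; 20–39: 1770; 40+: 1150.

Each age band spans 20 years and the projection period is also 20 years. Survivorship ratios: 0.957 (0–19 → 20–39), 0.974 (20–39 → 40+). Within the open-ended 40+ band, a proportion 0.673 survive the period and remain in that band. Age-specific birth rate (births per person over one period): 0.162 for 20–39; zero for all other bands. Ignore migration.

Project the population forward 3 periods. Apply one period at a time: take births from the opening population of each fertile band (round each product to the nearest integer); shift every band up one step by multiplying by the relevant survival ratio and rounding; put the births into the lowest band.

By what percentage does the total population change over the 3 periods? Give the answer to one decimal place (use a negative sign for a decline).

Let group 1 be 0–19 through group 3 = 40+.
After projecting period 1:
Births: 1770 × 0.162 = 287
Group 2: 1470 × 0.957 = 1407
Group 3: 1770 × 0.974 + 1150 × 0.673 = 1724 + 774 = 2498
Population now: 0–19=287, 20–39=1407, 40+=2498
After projecting period 2:
Births: 1407 × 0.162 = 228
Group 2: 287 × 0.957 = 275
Group 3: 1407 × 0.974 + 2498 × 0.673 = 1370 + 1681 = 3051
Population now: 0–19=228, 20–39=275, 40+=3051
After projecting period 3:
Births: 275 × 0.162 = 45
Group 2: 228 × 0.957 = 218
Group 3: 275 × 0.974 + 3051 × 0.673 = 268 + 2053 = 2321
Population now: 0–19=45, 20–39=218, 40+=2321
Total: 4390 → 2584; change = -1806; percentage change = -41.1%

-41.1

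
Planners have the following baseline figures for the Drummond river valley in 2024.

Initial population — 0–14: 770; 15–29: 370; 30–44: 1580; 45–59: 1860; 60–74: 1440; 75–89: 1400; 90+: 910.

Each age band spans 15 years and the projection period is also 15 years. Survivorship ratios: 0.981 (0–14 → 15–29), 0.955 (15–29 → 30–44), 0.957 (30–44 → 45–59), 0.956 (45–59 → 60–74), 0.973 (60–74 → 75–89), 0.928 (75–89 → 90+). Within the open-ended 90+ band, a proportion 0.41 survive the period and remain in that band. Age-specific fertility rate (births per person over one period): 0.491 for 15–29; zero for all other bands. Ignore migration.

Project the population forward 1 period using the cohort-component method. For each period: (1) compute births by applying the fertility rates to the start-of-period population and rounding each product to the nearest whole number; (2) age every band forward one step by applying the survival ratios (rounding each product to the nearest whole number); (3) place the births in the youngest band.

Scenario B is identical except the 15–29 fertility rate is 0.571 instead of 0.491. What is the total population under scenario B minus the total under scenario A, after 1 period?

29

Call the groups 1 to 7, youngest first.
[period 1]
Births: 370 * 0.491 = 182
Group 2: 770 * 0.981 = 755
Group 3: 370 * 0.955 = 353
Group 4: 1580 * 0.957 = 1512
Group 5: 1860 * 0.956 = 1778
Group 6: 1440 * 0.973 = 1401
Group 7: 1400 * 0.928 + 910 * 0.41 = 1299 + 373 = 1672
End of period: [182, 755, 353, 1512, 1778, 1401, 1672]
Scenario A total after 1 period: 7653
Scenario B projection —
[period 1]
Births: 370 * 0.571 = 211
Group 2: 770 * 0.981 = 755
Group 3: 370 * 0.955 = 353
Group 4: 1580 * 0.957 = 1512
Group 5: 1860 * 0.956 = 1778
Group 6: 1440 * 0.973 = 1401
Group 7: 1400 * 0.928 + 910 * 0.41 = 1299 + 373 = 1672
End of period: [211, 755, 353, 1512, 1778, 1401, 1672]
Scenario B total after 1 period: 7682
Difference B − A = 7682 − 7653 = 29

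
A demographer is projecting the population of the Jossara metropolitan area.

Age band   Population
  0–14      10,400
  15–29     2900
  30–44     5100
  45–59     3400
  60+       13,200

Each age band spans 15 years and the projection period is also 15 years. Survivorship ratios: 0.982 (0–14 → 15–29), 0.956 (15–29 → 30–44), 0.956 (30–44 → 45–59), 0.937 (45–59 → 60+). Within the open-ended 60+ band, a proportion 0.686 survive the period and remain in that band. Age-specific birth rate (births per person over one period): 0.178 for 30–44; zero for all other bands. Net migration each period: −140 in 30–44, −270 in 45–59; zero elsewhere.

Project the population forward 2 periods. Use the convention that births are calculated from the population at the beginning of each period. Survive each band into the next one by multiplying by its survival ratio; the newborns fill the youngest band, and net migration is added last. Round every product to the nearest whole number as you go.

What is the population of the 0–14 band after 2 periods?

468

Numbering the groups 1..5 from youngest to oldest:
After projecting period 1:
Births: 5100 * 0.178 = 908
Group 2: 10400 * 0.982 = 10213
Group 3: 2900 * 0.956 = 2772
Group 4: 5100 * 0.956 = 4876
Group 5: 3400 * 0.937 + 13200 * 0.686 = 3186 + 9055 = 12241
Net migration: Group 3 − 140 → 2632; Group 4 − 270 → 4606
Giving 908 / 10213 / 2632 / 4606 / 12241.
After projecting period 2:
Births: 2632 * 0.178 = 468
Group 2: 908 * 0.982 = 892
Group 3: 10213 * 0.956 = 9764
Group 4: 2632 * 0.956 = 2516
Group 5: 4606 * 0.937 + 12241 * 0.686 = 4316 + 8397 = 12713
Net migration: Group 3 − 140 → 9624; Group 4 − 270 → 2246
Giving 468 / 892 / 9624 / 2246 / 12713.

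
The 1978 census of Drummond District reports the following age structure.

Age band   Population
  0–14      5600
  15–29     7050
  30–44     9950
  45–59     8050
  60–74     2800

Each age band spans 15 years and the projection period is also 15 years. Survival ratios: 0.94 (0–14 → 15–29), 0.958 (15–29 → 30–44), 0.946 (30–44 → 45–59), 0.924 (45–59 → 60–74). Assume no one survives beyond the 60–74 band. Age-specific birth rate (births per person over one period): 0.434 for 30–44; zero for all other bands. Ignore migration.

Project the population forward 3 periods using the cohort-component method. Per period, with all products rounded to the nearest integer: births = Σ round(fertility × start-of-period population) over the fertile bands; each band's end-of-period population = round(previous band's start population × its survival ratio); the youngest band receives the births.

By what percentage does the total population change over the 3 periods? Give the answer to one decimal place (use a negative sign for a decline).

-41.7

— Period 1 —
Births: 9950 * 0.434 = 4318
15–29: 5600 * 0.94 = 5264
30–44: 7050 * 0.958 = 6754
45–59: 9950 * 0.946 = 9413
60–74: 8050 * 0.924 = 7438
End of period: [4318, 5264, 6754, 9413, 7438]
— Period 2 —
Births: 6754 * 0.434 = 2931
15–29: 4318 * 0.94 = 4059
30–44: 5264 * 0.958 = 5043
45–59: 6754 * 0.946 = 6389
60–74: 9413 * 0.924 = 8698
End of period: [2931, 4059, 5043, 6389, 8698]
— Period 3 —
Births: 5043 * 0.434 = 2189
15–29: 2931 * 0.94 = 2755
30–44: 4059 * 0.958 = 3889
45–59: 5043 * 0.946 = 4771
60–74: 6389 * 0.924 = 5903
End of period: [2189, 2755, 3889, 4771, 5903]
Total: 33450 → 19507; change = -13943; percentage change = -41.7%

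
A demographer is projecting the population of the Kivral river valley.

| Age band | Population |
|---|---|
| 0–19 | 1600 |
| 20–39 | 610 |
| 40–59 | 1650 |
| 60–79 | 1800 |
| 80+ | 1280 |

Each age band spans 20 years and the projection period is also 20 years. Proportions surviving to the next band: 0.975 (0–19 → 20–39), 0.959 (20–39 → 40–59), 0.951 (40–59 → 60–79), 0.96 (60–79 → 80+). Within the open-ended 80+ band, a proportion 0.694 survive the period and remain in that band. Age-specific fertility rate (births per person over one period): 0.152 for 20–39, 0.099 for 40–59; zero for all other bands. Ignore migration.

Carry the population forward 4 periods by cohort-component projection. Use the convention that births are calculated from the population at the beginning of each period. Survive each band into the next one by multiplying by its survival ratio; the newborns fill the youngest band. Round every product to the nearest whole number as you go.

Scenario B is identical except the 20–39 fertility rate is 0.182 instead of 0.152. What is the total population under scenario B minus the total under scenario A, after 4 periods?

Let band 1 be 0–19 through band 5 = 80+.
Period 1:
Births: 610 × 0.152 = 93  |  1650 × 0.099 = 163 ⇒ total 256
Band 2: 1600 × 0.975 = 1560
Band 3: 610 × 0.959 = 585
Band 4: 1650 × 0.951 = 1569
Band 5: 1800 × 0.96 + 1280 × 0.694 = 1728 + 888 = 2616
→ [256, 1560, 585, 1569, 2616]
Period 2:
Births: 1560 × 0.152 = 237  |  585 × 0.099 = 58 ⇒ total 295
Band 2: 256 × 0.975 = 250
Band 3: 1560 × 0.959 = 1496
Band 4: 585 × 0.951 = 556
Band 5: 1569 × 0.96 + 2616 × 0.694 = 1506 + 1816 = 3322
→ [295, 250, 1496, 556, 3322]
Period 3:
Births: 250 × 0.152 = 38  |  1496 × 0.099 = 148 ⇒ total 186
Band 2: 295 × 0.975 = 288
Band 3: 250 × 0.959 = 240
Band 4: 1496 × 0.951 = 1423
Band 5: 556 × 0.96 + 3322 × 0.694 = 534 + 2305 = 2839
→ [186, 288, 240, 1423, 2839]
Period 4:
Births: 288 × 0.152 = 44  |  240 × 0.099 = 24 ⇒ total 68
Band 2: 186 × 0.975 = 181
Band 3: 288 × 0.959 = 276
Band 4: 240 × 0.951 = 228
Band 5: 1423 × 0.96 + 2839 × 0.694 = 1366 + 1970 = 3336
→ [68, 181, 276, 228, 3336]
Scenario A total after 4 periods: 4089
Scenario B projection —
Period 1:
Births: 610 × 0.182 = 111  |  1650 × 0.099 = 163 ⇒ total 274
Band 2: 1600 × 0.975 = 1560
Band 3: 610 × 0.959 = 585
Band 4: 1650 × 0.951 = 1569
Band 5: 1800 × 0.96 + 1280 × 0.694 = 1728 + 888 = 2616
→ [274, 1560, 585, 1569, 2616]
Period 2:
Births: 1560 × 0.182 = 284  |  585 × 0.099 = 58 ⇒ total 342
Band 2: 274 × 0.975 = 267
Band 3: 1560 × 0.959 = 1496
Band 4: 585 × 0.951 = 556
Band 5: 1569 × 0.96 + 2616 × 0.694 = 1506 + 1816 = 3322
→ [342, 267, 1496, 556, 3322]
Period 3:
Births: 267 × 0.182 = 49  |  1496 × 0.099 = 148 ⇒ total 197
Band 2: 342 × 0.975 = 333
Band 3: 267 × 0.959 = 256
Band 4: 1496 × 0.951 = 1423
Band 5: 556 × 0.96 + 3322 × 0.694 = 534 + 2305 = 2839
→ [197, 333, 256, 1423, 2839]
Period 4:
Births: 333 × 0.182 = 61  |  256 × 0.099 = 25 ⇒ total 86
Band 2: 197 × 0.975 = 192
Band 3: 333 × 0.959 = 319
Band 4: 256 × 0.951 = 243
Band 5: 1423 × 0.96 + 2839 × 0.694 = 1366 + 1970 = 3336
→ [86, 192, 319, 243, 3336]
Scenario B total after 4 periods: 4176
Difference B − A = 4176 − 4089 = 87

87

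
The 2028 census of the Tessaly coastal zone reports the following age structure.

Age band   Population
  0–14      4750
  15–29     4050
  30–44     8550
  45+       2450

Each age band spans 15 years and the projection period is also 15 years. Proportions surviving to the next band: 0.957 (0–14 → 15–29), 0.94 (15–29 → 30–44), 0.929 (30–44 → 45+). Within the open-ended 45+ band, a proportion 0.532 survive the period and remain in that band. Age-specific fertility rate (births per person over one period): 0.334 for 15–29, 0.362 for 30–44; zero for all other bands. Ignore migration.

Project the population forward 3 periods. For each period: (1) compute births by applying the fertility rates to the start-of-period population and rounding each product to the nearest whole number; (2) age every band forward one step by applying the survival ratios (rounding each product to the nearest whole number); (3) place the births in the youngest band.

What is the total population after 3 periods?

18211

Call the groups 1 to 4, youngest first.
[period 1]
Births: 4050 * 0.334 = 1353, 8550 * 0.362 = 3095 — total 4448
Group 2: 4750 * 0.957 = 4546
Group 3: 4050 * 0.94 = 3807
Group 4: 8550 * 0.929 + 2450 * 0.532 = 7943 + 1303 = 9246
→ [4448, 4546, 3807, 9246]
[period 2]
Births: 4546 * 0.334 = 1518, 3807 * 0.362 = 1378 — total 2896
Group 2: 4448 * 0.957 = 4257
Group 3: 4546 * 0.94 = 4273
Group 4: 3807 * 0.929 + 9246 * 0.532 = 3537 + 4919 = 8456
→ [2896, 4257, 4273, 8456]
[period 3]
Births: 4257 * 0.334 = 1422, 4273 * 0.362 = 1547 — total 2969
Group 2: 2896 * 0.957 = 2771
Group 3: 4257 * 0.94 = 4002
Group 4: 4273 * 0.929 + 8456 * 0.532 = 3970 + 4499 = 8469
→ [2969, 2771, 4002, 8469]
Total after period 3: 2969 + 2771 + 4002 + 8469 = 18211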